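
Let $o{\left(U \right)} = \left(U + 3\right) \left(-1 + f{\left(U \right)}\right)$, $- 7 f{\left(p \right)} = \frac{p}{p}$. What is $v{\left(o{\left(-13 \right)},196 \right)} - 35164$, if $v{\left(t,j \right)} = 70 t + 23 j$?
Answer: $-29856$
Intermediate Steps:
$f{\left(p \right)} = - \frac{1}{7}$ ($f{\left(p \right)} = - \frac{p \frac{1}{p}}{7} = \left(- \frac{1}{7}\right) 1 = - \frac{1}{7}$)
$o{\left(U \right)} = - \frac{24}{7} - \frac{8 U}{7}$ ($o{\left(U \right)} = \left(U + 3\right) \left(-1 - \frac{1}{7}\right) = \left(3 + U\right) \left(- \frac{8}{7}\right) = - \frac{24}{7} - \frac{8 U}{7}$)
$v{\left(t,j \right)} = 23 j + 70 t$
$v{\left(o{\left(-13 \right)},196 \right)} - 35164 = \left(23 \cdot 196 + 70 \left(- \frac{24}{7} - - \frac{104}{7}\right)\right) - 35164 = \left(4508 + 70 \left(- \frac{24}{7} + \frac{104}{7}\right)\right) - 35164 = \left(4508 + 70 \cdot \frac{80}{7}\right) - 35164 = \left(4508 + 800\right) - 35164 = 5308 - 35164 = -29856$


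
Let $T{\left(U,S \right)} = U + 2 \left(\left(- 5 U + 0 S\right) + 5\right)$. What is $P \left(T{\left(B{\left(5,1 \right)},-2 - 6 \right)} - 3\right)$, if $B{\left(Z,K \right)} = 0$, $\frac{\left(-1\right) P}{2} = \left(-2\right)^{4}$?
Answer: $-224$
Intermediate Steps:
$P = -32$ ($P = - 2 \left(-2\right)^{4} = \left(-2\right) 16 = -32$)
$T{\left(U,S \right)} = 10 - 9 U$ ($T{\left(U,S \right)} = U + 2 \left(\left(- 5 U + 0\right) + 5\right) = U + 2 \left(- 5 U + 5\right) = U + 2 \left(5 - 5 U\right) = U - \left(-10 + 10 U\right) = 10 - 9 U$)
$P \left(T{\left(B{\left(5,1 \right)},-2 - 6 \right)} - 3\right) = - 32 \left(\left(10 - 0\right) - 3\right) = - 32 \left(\left(10 + 0\right) - 3\right) = - 32 \left(10 - 3\right) = \left(-32\right) 7 = -224$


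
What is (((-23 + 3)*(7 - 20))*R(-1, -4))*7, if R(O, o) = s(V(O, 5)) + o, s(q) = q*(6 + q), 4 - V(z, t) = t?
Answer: -16380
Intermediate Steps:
V(z, t) = 4 - t
R(O, o) = -5 + o (R(O, o) = (4 - 1*5)*(6 + (4 - 1*5)) + o = (4 - 5)*(6 + (4 - 5)) + o = -(6 - 1) + o = -1*5 + o = -5 + o)
(((-23 + 3)*(7 - 20))*R(-1, -4))*7 = (((-23 + 3)*(7 - 20))*(-5 - 4))*7 = (-20*(-13)*(-9))*7 = (260*(-9))*7 = -2340*7 = -16380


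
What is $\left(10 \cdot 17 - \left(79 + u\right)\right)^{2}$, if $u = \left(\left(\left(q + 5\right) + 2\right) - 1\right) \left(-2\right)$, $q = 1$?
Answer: $11025$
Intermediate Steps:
$u = -14$ ($u = \left(\left(\left(1 + 5\right) + 2\right) - 1\right) \left(-2\right) = \left(\left(6 + 2\right) - 1\right) \left(-2\right) = \left(8 - 1\right) \left(-2\right) = 7 \left(-2\right) = -14$)
$\left(10 \cdot 17 - \left(79 + u\right)\right)^{2} = \left(10 \cdot 17 - 65\right)^{2} = \left(170 + \left(-79 + 14\right)\right)^{2} = \left(170 - 65\right)^{2} = 105^{2} = 11025$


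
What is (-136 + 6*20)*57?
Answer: -912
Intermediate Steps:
(-136 + 6*20)*57 = (-136 + 120)*57 = -16*57 = -912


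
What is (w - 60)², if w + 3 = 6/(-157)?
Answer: 97950609/24649 ≈ 3973.8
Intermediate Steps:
w = -477/157 (w = -3 + 6/(-157) = -3 + 6*(-1/157) = -3 - 6/157 = -477/157 ≈ -3.0382)
(w - 60)² = (-477/157 - 60)² = (-9897/157)² = 97950609/24649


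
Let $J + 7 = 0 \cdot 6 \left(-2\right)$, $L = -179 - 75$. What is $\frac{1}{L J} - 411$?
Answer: $- \frac{730757}{1778} \approx -411.0$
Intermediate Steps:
$L = -254$
$J = -7$ ($J = -7 + 0 \cdot 6 \left(-2\right) = -7 + 0 \left(-2\right) = -7 + 0 = -7$)
$\frac{1}{L J} - 411 = \frac{1}{\left(-254\right) \left(-7\right)} - 411 = \left(- \frac{1}{254}\right) \left(- \frac{1}{7}\right) - 411 = \frac{1}{1778} - 411 = - \frac{730757}{1778}$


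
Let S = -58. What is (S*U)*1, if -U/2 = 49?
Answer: 5684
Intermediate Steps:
U = -98 (U = -2*49 = -98)
(S*U)*1 = -58*(-98)*1 = 5684*1 = 5684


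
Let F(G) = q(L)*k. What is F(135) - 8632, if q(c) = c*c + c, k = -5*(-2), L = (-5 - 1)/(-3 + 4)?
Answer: -8332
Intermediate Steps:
L = -6 (L = -6/1 = -6*1 = -6)
k = 10
q(c) = c + c² (q(c) = c² + c = c + c²)
F(G) = 300 (F(G) = -6*(1 - 6)*10 = -6*(-5)*10 = 30*10 = 300)
F(135) - 8632 = 300 - 8632 = -8332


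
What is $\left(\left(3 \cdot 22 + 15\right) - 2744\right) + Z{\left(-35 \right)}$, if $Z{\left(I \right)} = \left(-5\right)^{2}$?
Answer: $-2638$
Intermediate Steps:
$Z{\left(I \right)} = 25$
$\left(\left(3 \cdot 22 + 15\right) - 2744\right) + Z{\left(-35 \right)} = \left(\left(3 \cdot 22 + 15\right) - 2744\right) + 25 = \left(\left(66 + 15\right) - 2744\right) + 25 = \left(81 - 2744\right) + 25 = -2663 + 25 = -2638$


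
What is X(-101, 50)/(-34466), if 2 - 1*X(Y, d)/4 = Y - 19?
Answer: -244/17233 ≈ -0.014159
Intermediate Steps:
X(Y, d) = 84 - 4*Y (X(Y, d) = 8 - 4*(Y - 19) = 8 - 4*(-19 + Y) = 8 + (76 - 4*Y) = 84 - 4*Y)
X(-101, 50)/(-34466) = (84 - 4*(-101))/(-34466) = (84 + 404)*(-1/34466) = 488*(-1/34466) = -244/17233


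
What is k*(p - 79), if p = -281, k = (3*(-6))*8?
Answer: 51840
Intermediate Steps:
k = -144 (k = -18*8 = -144)
k*(p - 79) = -144*(-281 - 79) = -144*(-360) = 51840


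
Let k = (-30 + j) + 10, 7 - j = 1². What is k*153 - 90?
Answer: -2232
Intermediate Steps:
j = 6 (j = 7 - 1*1² = 7 - 1*1 = 7 - 1 = 6)
k = -14 (k = (-30 + 6) + 10 = -24 + 10 = -14)
k*153 - 90 = -14*153 - 90 = -2142 - 90 = -2232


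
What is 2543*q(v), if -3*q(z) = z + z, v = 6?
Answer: -10172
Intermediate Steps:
q(z) = -2*z/3 (q(z) = -(z + z)/3 = -2*z/3)
2543*q(v) = 2543*(-2/3*6) = 2543*(-4) = -10172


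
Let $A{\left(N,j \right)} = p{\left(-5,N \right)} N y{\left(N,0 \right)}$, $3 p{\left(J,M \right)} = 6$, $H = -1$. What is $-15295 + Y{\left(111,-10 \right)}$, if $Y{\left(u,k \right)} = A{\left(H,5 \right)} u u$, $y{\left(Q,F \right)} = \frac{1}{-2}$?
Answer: $-2974$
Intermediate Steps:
$y{\left(Q,F \right)} = - \frac{1}{2}$
$p{\left(J,M \right)} = 2$ ($p{\left(J,M \right)} = \frac{1}{3} \cdot 6 = 2$)
$A{\left(N,j \right)} = - N$ ($A{\left(N,j \right)} = 2 N \left(- \frac{1}{2}\right) = - N$)
$Y{\left(u,k \right)} = u^{2}$ ($Y{\left(u,k \right)} = \left(-1\right) \left(-1\right) u u = 1 u u = u u = u^{2}$)
$-15295 + Y{\left(111,-10 \right)} = -15295 + 111^{2} = -15295 + 12321 = -2974$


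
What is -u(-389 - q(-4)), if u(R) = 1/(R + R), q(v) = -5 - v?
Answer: 1/776 ≈ 0.0012887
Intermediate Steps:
u(R) = 1/(2*R)
-u(-389 - q(-4)) = -1/(2*(-389 - (-5 - 1*(-4)))) = -1/(2*(-389 - (-5 + 4))) = -1/(2*(-389 - 1*(-1))) = -1/(2*(-389 + 1)) = -1/(2*(-388)) = -(-1)/(2*388) = -1*(-1/776) = 1/776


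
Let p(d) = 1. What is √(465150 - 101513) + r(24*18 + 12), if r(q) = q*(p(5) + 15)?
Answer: 7104 + √363637 ≈ 7707.0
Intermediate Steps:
r(q) = 16*q (r(q) = q*(1 + 15) = q*16 = 16*q)
√(465150 - 101513) + r(24*18 + 12) = √(465150 - 101513) + 16*(24*18 + 12) = √363637 + 16*(432 + 12) = √363637 + 16*444 = √363637 + 7104 = 7104 + √363637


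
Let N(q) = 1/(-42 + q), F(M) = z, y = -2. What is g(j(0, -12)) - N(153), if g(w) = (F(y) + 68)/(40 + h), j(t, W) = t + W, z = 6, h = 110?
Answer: 448/925 ≈ 0.48432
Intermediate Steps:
j(t, W) = W + t
F(M) = 6
g(w) = 37/75 (g(w) = (6 + 68)/(40 + 110) = 74/150 = 74*(1/150) = 37/75)
g(j(0, -12)) - N(153) = 37/75 - 1/(-42 + 153) = 37/75 - 1/111 = 448/925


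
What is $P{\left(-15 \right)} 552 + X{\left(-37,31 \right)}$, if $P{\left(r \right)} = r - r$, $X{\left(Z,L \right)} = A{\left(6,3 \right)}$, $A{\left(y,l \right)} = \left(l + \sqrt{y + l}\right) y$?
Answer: $36$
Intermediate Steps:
$A{\left(y,l \right)} = y \left(l + \sqrt{l + y}\right)$ ($A{\left(y,l \right)} = \left(l + \sqrt{l + y}\right) y = y \left(l + \sqrt{l + y}\right)$)
$X{\left(Z,L \right)} = 36$ ($X{\left(Z,L \right)} = 6 \left(3 + \sqrt{3 + 6}\right) = 6 \left(3 + \sqrt{9}\right) = 6 \left(3 + 3\right) = 6 \cdot 6 = 36$)
$P{\left(r \right)} = 0$
$P{\left(-15 \right)} 552 + X{\left(-37,31 \right)} = 0 \cdot 552 + 36 = 0 + 36 = 36$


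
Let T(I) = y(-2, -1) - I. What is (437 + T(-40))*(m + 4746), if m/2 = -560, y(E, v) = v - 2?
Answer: 1718724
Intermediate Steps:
y(E, v) = -2 + v
m = -1120 (m = 2*(-560) = -1120)
T(I) = -3 - I (T(I) = (-2 - 1) - I = -3 - I)
(437 + T(-40))*(m + 4746) = (437 + (-3 - 1*(-40)))*(-1120 + 4746) = (437 + (-3 + 40))*3626 = (437 + 37)*3626 = 474*3626 = 1718724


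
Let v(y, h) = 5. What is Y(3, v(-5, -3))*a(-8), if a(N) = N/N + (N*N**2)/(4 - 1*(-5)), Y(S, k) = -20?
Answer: 10060/9 ≈ 1117.8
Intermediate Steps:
a(N) = 1 + N**3/9 (a(N) = 1 + N**3/(4 + 5) = 1 + N**3/9)
Y(3, v(-5, -3))*a(-8) = -20*(1 + (1/9)*(-8)**3) = -20*(1 + (1/9)*(-512)) = -20*(1 - 512/9) = -20*(-503/9) = 10060/9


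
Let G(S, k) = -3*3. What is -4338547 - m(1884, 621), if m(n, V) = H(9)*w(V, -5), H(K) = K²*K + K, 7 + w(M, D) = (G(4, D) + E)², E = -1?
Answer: -4407181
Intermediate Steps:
G(S, k) = -9
w(M, D) = 93 (w(M, D) = -7 + (-9 - 1)² = -7 + (-10)² = -7 + 100 = 93)
H(K) = K + K³ (H(K) = K³ + K = K + K³)
m(n, V) = 68634 (m(n, V) = (9 + 9³)*93 = (9 + 729)*93 = 738*93 = 68634)
-4338547 - m(1884, 621) = -4338547 - 1*68634 = -4338547 - 68634 = -4407181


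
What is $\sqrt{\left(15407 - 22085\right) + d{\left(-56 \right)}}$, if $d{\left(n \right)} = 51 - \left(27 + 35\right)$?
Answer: $i \sqrt{6689} \approx 81.786 i$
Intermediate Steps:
$d{\left(n \right)} = -11$ ($d{\left(n \right)} = 51 - 62 = -11$)
$\sqrt{\left(15407 - 22085\right) + d{\left(-56 \right)}} = \sqrt{\left(15407 - 22085\right) - 11} = \sqrt{-6678 - 11} = \sqrt{-6689} = i \sqrt{6689}$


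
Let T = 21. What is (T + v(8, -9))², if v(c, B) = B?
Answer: 144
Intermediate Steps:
(T + v(8, -9))² = (21 - 9)² = 12² = 144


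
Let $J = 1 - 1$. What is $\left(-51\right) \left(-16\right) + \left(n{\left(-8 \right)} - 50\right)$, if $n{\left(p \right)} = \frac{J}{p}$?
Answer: $766$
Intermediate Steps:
$J = 0$
$n{\left(p \right)} = 0$ ($n{\left(p \right)} = \frac{0}{p} = 0$)
$\left(-51\right) \left(-16\right) + \left(n{\left(-8 \right)} - 50\right) = \left(-51\right) \left(-16\right) + \left(0 - 50\right) = 816 + \left(0 - 50\right) = 816 - 50 = 766$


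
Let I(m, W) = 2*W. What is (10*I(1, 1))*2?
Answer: 40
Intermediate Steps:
(10*I(1, 1))*2 = (10*(2*1))*2 = (10*2)*2 = 20*2 = 40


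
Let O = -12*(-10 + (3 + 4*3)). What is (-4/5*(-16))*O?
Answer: -768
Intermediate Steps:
O = -60 (O = -12*(-10 + (3 + 12)) = -12*(-10 + 15) = -12*5 = -60)
(-4/5*(-16))*O = (-4/5*(-16))*(-60) = (-4*⅕*(-16))*(-60) = -⅘*(-16)*(-60) = (64/5)*(-60) = -768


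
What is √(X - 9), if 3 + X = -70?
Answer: I*√82 ≈ 9.0554*I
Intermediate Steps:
X = -73 (X = -3 - 70 = -73)
√(X - 9) = √(-73 - 9) = √(-82) = I*√82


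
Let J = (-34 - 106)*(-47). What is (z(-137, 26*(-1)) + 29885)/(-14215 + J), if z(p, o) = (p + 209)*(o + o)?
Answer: -26141/7635 ≈ -3.4238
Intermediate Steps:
J = 6580 (J = -140*(-47) = 6580)
z(p, o) = 2*o*(209 + p) (z(p, o) = (209 + p)*(2*o) = 2*o*(209 + p))
(z(-137, 26*(-1)) + 29885)/(-14215 + J) = (2*(26*(-1))*(209 - 137) + 29885)/(-14215 + 6580) = (2*(-26)*72 + 29885)/(-7635) = (-3744 + 29885)*(-1/7635) = 26141*(-1/7635) = -26141/7635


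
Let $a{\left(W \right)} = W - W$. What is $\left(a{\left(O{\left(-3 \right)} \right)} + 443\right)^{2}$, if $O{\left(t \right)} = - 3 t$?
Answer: $196249$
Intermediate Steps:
$a{\left(W \right)} = 0$
$\left(a{\left(O{\left(-3 \right)} \right)} + 443\right)^{2} = \left(0 + 443\right)^{2} = 443^{2} = 196249$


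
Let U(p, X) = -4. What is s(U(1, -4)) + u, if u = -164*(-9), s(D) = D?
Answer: 1472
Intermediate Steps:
u = 1476
s(U(1, -4)) + u = -4 + 1476 = 1472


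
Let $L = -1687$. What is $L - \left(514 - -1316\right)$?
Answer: $-3517$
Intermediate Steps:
$L - \left(514 - -1316\right) = -1687 - \left(514 - -1316\right) = -1687 - \left(514 + 1316\right) = -1687 - 1830 = -3517$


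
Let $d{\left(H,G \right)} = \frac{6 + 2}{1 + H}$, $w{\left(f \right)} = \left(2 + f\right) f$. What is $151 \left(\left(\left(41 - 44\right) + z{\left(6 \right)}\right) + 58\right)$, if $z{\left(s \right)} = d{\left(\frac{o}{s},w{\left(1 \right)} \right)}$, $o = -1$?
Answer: $\frac{48773}{5} \approx 9754.6$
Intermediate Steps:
$w{\left(f \right)} = f \left(2 + f\right)$
$d{\left(H,G \right)} = \frac{8}{1 + H}$
$z{\left(s \right)} = \frac{8}{1 - \frac{1}{s}}$
$151 \left(\left(\left(41 - 44\right) + z{\left(6 \right)}\right) + 58\right) = 151 \left(\left(\left(41 - 44\right) + 8 \cdot 6 \frac{1}{-1 + 6}\right) + 58\right) = 151 \left(\left(-3 + 8 \cdot 6 \cdot \frac{1}{5}\right) + 58\right) = 151 \left(\left(-3 + \frac{48}{5}\right) + 58\right) = 151 \left(\frac{33}{5} + 58\right) = 151 \cdot \frac{323}{5} = \frac{48773}{5}$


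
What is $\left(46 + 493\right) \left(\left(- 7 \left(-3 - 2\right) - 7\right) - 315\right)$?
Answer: $-154693$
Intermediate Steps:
$\left(46 + 493\right) \left(\left(- 7 \left(-3 - 2\right) - 7\right) - 315\right) = 539 \left(\left(- 7 \left(-3 - 2\right) - 7\right) - 315\right) = 539 \left(\left(\left(-7\right) \left(-5\right) - 7\right) - 315\right) = 539 \left(\left(35 - 7\right) - 315\right) = 539 \left(28 - 315\right) = 539 \left(-287\right) = -154693$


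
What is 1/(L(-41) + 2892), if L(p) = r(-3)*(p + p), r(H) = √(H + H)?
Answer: 241/700334 + 41*I*√6/4202004 ≈ 0.00034412 + 2.39e-5*I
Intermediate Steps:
r(H) = √2*√H (r(H) = √(2*H) = √2*√H)
L(p) = 2*I*p*√6 (L(p) = (√2*√(-3))*(p + p) = (√2*(I*√3))*(2*p) = (I*√6)*(2*p) = 2*I*p*√6)
1/(L(-41) + 2892) = 1/(2*I*(-41)*√6 + 2892) = 1/(-82*I*√6 + 2892) = 1/(2892 - 82*I*√6)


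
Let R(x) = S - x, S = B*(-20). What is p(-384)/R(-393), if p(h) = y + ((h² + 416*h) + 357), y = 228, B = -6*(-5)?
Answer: 3901/69 ≈ 56.536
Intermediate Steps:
B = 30
S = -600 (S = 30*(-20) = -600)
p(h) = 585 + h² + 416*h (p(h) = 228 + ((h² + 416*h) + 357) = 228 + (357 + h² + 416*h) = 585 + h² + 416*h)
R(x) = -600 - x
p(-384)/R(-393) = (585 + (-384)² + 416*(-384))/(-600 - 1*(-393)) = (585 + 147456 - 159744)/(-600 + 393) = -11703/(-207) = -11703*(-1/207) = 3901/69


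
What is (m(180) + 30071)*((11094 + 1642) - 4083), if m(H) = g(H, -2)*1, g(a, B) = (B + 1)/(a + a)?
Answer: 93673562027/360 ≈ 2.6020e+8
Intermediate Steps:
g(a, B) = (1 + B)/(2*a) (g(a, B) = (1 + B)/((2*a)) = (1 + B)*(1/(2*a)) = (1 + B)/(2*a))
m(H) = -1/(2*H) (m(H) = ((1 - 2)/(2*H))*1 = ((½)*(-1)/H)*1 = -1/(2*H)*1 = -1/(2*H))
(m(180) + 30071)*((11094 + 1642) - 4083) = (-½/180 + 30071)*((11094 + 1642) - 4083) = (-½*1/180 + 30071)*(12736 - 4083) = (-1/360 + 30071)*8653 = (10825559/360)*8653 = 93673562027/360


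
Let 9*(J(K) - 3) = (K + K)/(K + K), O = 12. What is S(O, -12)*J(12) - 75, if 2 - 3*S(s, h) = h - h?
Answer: -1969/27 ≈ -72.926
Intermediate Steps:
J(K) = 28/9 (J(K) = 3 + ((K + K)/(K + K))/9 = 3 + ((2*K)/((2*K)))/9 = 3 + ((2*K)*(1/(2*K)))/9 = 3 + (⅑)*1 = 3 + ⅑ = 28/9)
S(s, h) = ⅔ (S(s, h) = ⅔ - (h - h)/3 = ⅔ - ⅓*0 = ⅔ + 0 = ⅔)
S(O, -12)*J(12) - 75 = (⅔)*(28/9) - 75 = 56/27 - 75 = -1969/27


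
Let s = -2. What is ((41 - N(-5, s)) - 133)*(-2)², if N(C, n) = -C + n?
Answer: -380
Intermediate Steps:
N(C, n) = n - C
((41 - N(-5, s)) - 133)*(-2)² = ((41 - (-2 - 1*(-5))) - 133)*(-2)² = ((41 - (-2 + 5)) - 133)*4 = ((41 - 1*3) - 133)*4 = ((41 - 3) - 133)*4 = (38 - 133)*4 = -95*4 = -380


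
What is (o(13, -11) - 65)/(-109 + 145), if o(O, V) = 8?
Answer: -19/12 ≈ -1.5833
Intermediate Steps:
(o(13, -11) - 65)/(-109 + 145) = (8 - 65)/(-109 + 145) = -57/36 = (1/36)*(-57) = -19/12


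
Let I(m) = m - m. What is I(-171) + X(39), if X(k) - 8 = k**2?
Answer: 1529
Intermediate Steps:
X(k) = 8 + k**2
I(m) = 0
I(-171) + X(39) = 0 + (8 + 39**2) = 0 + (8 + 1521) = 0 + 1529 = 1529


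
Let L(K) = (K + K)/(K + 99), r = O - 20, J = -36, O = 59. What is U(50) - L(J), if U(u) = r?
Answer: 281/7 ≈ 40.143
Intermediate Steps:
r = 39 (r = 59 - 20 = 39)
U(u) = 39
L(K) = 2*K/(99 + K) (L(K) = (2*K)/(99 + K) = 2*K/(99 + K))
U(50) - L(J) = 39 - 2*(-36)/(99 - 36) = 39 - 2*(-36)/63 = 39 - 1*(-8/7) = 39 + 8/7 = 281/7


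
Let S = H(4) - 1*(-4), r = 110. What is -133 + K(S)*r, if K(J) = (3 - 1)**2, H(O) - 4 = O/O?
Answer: 307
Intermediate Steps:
H(O) = 5 (H(O) = 4 + O/O = 4 + 1 = 5)
S = 9 (S = 5 - 1*(-4) = 5 + 4 = 9)
K(J) = 4 (K(J) = 2**2 = 4)
-133 + K(S)*r = -133 + 4*110 = -133 + 440 = 307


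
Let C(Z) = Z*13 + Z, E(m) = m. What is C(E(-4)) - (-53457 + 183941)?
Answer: -130540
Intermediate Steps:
C(Z) = 14*Z (C(Z) = 13*Z + Z = 14*Z)
C(E(-4)) - (-53457 + 183941) = 14*(-4) - (-53457 + 183941) = -56 - 1*130484 = -56 - 130484 = -130540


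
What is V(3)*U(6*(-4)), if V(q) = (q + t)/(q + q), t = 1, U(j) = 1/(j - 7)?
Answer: -2/93 ≈ -0.021505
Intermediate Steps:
U(j) = 1/(-7 + j)
V(q) = (1 + q)/(2*q) (V(q) = (q + 1)/(q + q) = (1 + q)/((2*q)) = (1 + q)*(1/(2*q)) = (1 + q)/(2*q))
V(3)*U(6*(-4)) = ((½)*(1 + 3)/3)/(-7 + 6*(-4)) = ((½)*(⅓)*4)/(-7 - 24) = (⅔)/(-31) = (⅔)*(-1/31) = -2/93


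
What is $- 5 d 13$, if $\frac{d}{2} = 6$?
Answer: $-780$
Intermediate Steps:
$d = 12$ ($d = 2 \cdot 6 = 12$)
$- 5 d 13 = \left(-5\right) 12 \cdot 13 = \left(-60\right) 13 = -780$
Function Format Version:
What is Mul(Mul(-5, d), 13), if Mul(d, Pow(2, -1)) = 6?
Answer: -780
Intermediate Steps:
d = 12 (d = Mul(2, 6) = 12)
Mul(Mul(-5, d), 13) = Mul(Mul(-5, 12), 13) = Mul(-60, 13) = -780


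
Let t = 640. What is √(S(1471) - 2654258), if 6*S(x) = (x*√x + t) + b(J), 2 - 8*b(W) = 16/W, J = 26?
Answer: √(-64591426146 + 5966376*√1471)/156 ≈ 1626.3*I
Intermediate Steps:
b(W) = ¼ - 2/W
S(x) = 33289/312 + x^(3/2)/6 (S(x) = ((x*√x + 640) + (¼)*(-8 + 26)/26)/6 = ((x^(3/2) + 640) + (¼)*(1/26)*18)/6 = ((640 + x^(3/2)) + 9/52)/6 = (33289/52 + x^(3/2))/6 = 33289/312 + x^(3/2)/6)
√(S(1471) - 2654258) = √((33289/312 + 1471^(3/2)/6) - 2654258) = √((33289/312 + (1471*√1471)/6) - 2654258) = √((33289/312 + 1471*√1471/6) - 2654258) = √(-828095207/312 + 1471*√1471/6)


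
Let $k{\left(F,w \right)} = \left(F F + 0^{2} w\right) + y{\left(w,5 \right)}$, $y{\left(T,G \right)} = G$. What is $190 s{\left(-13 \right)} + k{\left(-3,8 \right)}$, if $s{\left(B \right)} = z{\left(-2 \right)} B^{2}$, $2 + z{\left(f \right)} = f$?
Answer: $-128426$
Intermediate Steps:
$z{\left(f \right)} = -2 + f$
$s{\left(B \right)} = - 4 B^{2}$ ($s{\left(B \right)} = \left(-2 - 2\right) B^{2} = - 4 B^{2}$)
$k{\left(F,w \right)} = 5 + F^{2}$ ($k{\left(F,w \right)} = \left(F F + 0^{2} w\right) + 5 = \left(F^{2} + 0 w\right) + 5 = \left(F^{2} + 0\right) + 5 = F^{2} + 5 = 5 + F^{2}$)
$190 s{\left(-13 \right)} + k{\left(-3,8 \right)} = 190 \left(- 4 \left(-13\right)^{2}\right) + \left(5 + \left(-3\right)^{2}\right) = 190 \left(\left(-4\right) 169\right) + \left(5 + 9\right) = 190 \left(-676\right) + 14 = -128440 + 14 = -128426$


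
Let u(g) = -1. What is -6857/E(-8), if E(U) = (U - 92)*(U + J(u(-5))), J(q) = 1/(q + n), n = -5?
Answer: -20571/2450 ≈ -8.3963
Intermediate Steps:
J(q) = 1/(-5 + q) (J(q) = 1/(q - 5) = 1/(-5 + q))
E(U) = (-92 + U)*(-⅙ + U) (E(U) = (U - 92)*(U + 1/(-5 - 1)) = (-92 + U)*(U + 1/(-6)) = (-92 + U)*(U - ⅙) = (-92 + U)*(-⅙ + U))
-6857/E(-8) = -6857/(46/3 + (-8)² - 553/6*(-8)) = -6857/(46/3 + 64 + 2212/3) = -6857/2450/3 = -6857*3/2450 = -20571/2450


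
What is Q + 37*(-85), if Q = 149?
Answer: -2996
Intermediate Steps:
Q + 37*(-85) = 149 + 37*(-85) = 149 - 3145 = -2996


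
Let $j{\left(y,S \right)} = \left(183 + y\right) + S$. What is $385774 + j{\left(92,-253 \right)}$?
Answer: $385796$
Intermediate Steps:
$j{\left(y,S \right)} = 183 + S + y$
$385774 + j{\left(92,-253 \right)} = 385774 + \left(183 - 253 + 92\right) = 385774 + 22 = 385796$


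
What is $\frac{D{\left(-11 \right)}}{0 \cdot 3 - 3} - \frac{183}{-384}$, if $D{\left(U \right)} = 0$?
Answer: $\frac{61}{128} \approx 0.47656$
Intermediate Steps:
$\frac{D{\left(-11 \right)}}{0 \cdot 3 - 3} - \frac{183}{-384} = \frac{0}{0 \cdot 3 - 3} - \frac{183}{-384} = \frac{0}{0 - 3} - - \frac{61}{128} = \frac{0}{-3} + \frac{61}{128} = 0 \left(- \frac{1}{3}\right) + \frac{61}{128} = 0 + \frac{61}{128} = \frac{61}{128}$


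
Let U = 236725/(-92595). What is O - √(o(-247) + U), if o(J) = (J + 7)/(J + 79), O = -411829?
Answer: -411829 - 5*I*√758223417/129633 ≈ -4.1183e+5 - 1.0621*I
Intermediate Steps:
U = -47345/18519 (U = 236725*(-1/92595) = -47345/18519 ≈ -2.5566)
o(J) = (7 + J)/(79 + J)
O - √(o(-247) + U) = -411829 - √((7 - 247)/(79 - 247) - 47345/18519) = -411829 - √(-240/(-168) - 47345/18519) = -411829 - √(-1/168*(-240) - 47345/18519) = -411829 - √(10/7 - 47345/18519) = -411829 - √(-146225/129633) = -411829 - 5*I*√758223417/129633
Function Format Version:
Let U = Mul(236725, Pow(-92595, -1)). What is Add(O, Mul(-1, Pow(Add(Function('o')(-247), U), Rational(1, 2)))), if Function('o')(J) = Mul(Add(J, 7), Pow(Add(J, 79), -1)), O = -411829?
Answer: Add(-411829, Mul(Rational(-5, 129633), I, Pow(758223417, Rational(1, 2)))) ≈ Add(-4.1183e+5, Mul(-1.0621, I))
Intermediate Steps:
U = Rational(-47345, 18519) (U = Mul(236725, Rational(-1, 92595)) = Rational(-47345, 18519) ≈ -2.5566)
Function('o')(J) = Mul(Pow(Add(79, J), -1), Add(7, J)) (Function('o')(J) = Mul(Add(7, J), Pow(Add(79, J), -1)) = Mul(Pow(Add(79, J), -1), Add(7, J)))
Add(O, Mul(-1, Pow(Add(Function('o')(-247), U), Rational(1, 2)))) = Add(-411829, Mul(-1, Pow(Add(Mul(Pow(Add(79, -247), -1), Add(7, -247)), Rational(-47345, 18519)), Rational(1, 2)))) = Add(-411829, Mul(-1, Pow(Add(Mul(Pow(-168, -1), -240), Rational(-47345, 18519)), Rational(1, 2)))) = Add(-411829, Mul(-1, Pow(Add(Mul(Rational(-1, 168), -240), Rational(-47345, 18519)), Rational(1, 2)))) = Add(-411829, Mul(-1, Pow(Add(Rational(10, 7), Rational(-47345, 18519)), Rational(1, 2)))) = Add(-411829, Mul(-1, Pow(Rational(-146225, 129633), Rational(1, 2)))) = Add(-411829, Mul(-1, Mul(Rational(5, 129633), I, Pow(758223417, Rational(1, 2))))) = Add(-411829, Mul(Rational(-5, 129633), I, Pow(758223417, Rational(1, 2))))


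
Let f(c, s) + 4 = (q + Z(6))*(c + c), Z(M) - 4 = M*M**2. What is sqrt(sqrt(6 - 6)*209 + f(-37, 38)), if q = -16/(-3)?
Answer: 2*I*sqrt(37527)/3 ≈ 129.15*I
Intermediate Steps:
Z(M) = 4 + M**3 (Z(M) = 4 + M*M**2 = 4 + M**3)
q = 16/3 (q = -16*(-1/3) = 16/3 ≈ 5.3333)
f(c, s) = -4 + 1352*c/3 (f(c, s) = -4 + (16/3 + (4 + 6**3))*(c + c) = -4 + (16/3 + (4 + 216))*(2*c) = -4 + (16/3 + 220)*(2*c) = -4 + 676*(2*c)/3 = -4 + 1352*c/3)
sqrt(sqrt(6 - 6)*209 + f(-37, 38)) = sqrt(sqrt(6 - 6)*209 + (-4 + (1352/3)*(-37))) = sqrt(sqrt(0)*209 + (-4 - 50024/3)) = sqrt(0*209 - 50036/3) = sqrt(0 - 50036/3) = sqrt(-50036/3) = 2*I*sqrt(37527)/3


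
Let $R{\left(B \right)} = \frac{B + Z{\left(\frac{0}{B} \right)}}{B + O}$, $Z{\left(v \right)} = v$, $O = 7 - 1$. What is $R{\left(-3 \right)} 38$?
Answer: $-38$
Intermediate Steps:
$O = 6$
$R{\left(B \right)} = \frac{B}{6 + B}$ ($R{\left(B \right)} = \frac{B + \frac{0}{B}}{B + 6} = \frac{B + 0}{6 + B} = \frac{B}{6 + B}$)
$R{\left(-3 \right)} 38 = - \frac{3}{6 - 3} \cdot 38 = - \frac{3}{3} \cdot 38 = \left(-3\right) \frac{1}{3} \cdot 38 = \left(-1\right) 38 = -38$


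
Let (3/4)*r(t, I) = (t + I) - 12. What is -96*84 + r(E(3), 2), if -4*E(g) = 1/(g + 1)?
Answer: -96929/12 ≈ -8077.4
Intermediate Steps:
E(g) = -1/(4*(1 + g)) (E(g) = -1/(4*(g + 1)) = -1/(4*(1 + g)))
r(t, I) = -16 + 4*I/3 + 4*t/3 (r(t, I) = 4*((t + I) - 12)/3 = 4*((I + t) - 12)/3 = 4*(-12 + I + t)/3 = -16 + 4*I/3 + 4*t/3)
-96*84 + r(E(3), 2) = -96*84 + (-16 + (4/3)*2 + 4*(-1/(4 + 4*3))/3) = -8064 + (-16 + 8/3 + 4*(-1/(4 + 12))/3) = -8064 + (-16 + 8/3 + 4*(-1/16)/3) = -8064 + (-16 + 8/3 + 4*(-1*1/16)/3) = -8064 + (-16 + 8/3 + (4/3)*(-1/16)) = -8064 + (-16 + 8/3 - 1/12) = -8064 - 161/12 = -96929/12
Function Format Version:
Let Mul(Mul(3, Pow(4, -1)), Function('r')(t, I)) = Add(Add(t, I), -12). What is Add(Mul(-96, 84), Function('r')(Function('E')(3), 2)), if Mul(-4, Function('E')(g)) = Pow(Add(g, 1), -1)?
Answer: Rational(-96929, 12) ≈ -8077.4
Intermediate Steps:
Function('E')(g) = Mul(Rational(-1, 4), Pow(Add(1, g), -1)) (Function('E')(g) = Mul(Rational(-1, 4), Pow(Add(g, 1), -1)) = Mul(Rational(-1, 4), Pow(Add(1, g), -1)))
Function('r')(t, I) = Add(-16, Mul(Rational(4, 3), I), Mul(Rational(4, 3), t)) (Function('r')(t, I) = Mul(Rational(4, 3), Add(Add(t, I), -12)) = Mul(Rational(4, 3), Add(Add(I, t), -12)) = Mul(Rational(4, 3), Add(-12, I, t)) = Add(-16, Mul(Rational(4, 3), I), Mul(Rational(4, 3), t)))
Add(Mul(-96, 84), Function('r')(Function('E')(3), 2)) = Add(Mul(-96, 84), Add(-16, Mul(Rational(4, 3), 2), Mul(Rational(4, 3), Mul(-1, Pow(Add(4, Mul(4, 3)), -1))))) = Add(-8064, Add(-16, Rational(8, 3), Mul(Rational(4, 3), Mul(-1, Pow(Add(4, 12), -1))))) = Add(-8064, Add(-16, Rational(8, 3), Mul(Rational(4, 3), Mul(-1, Pow(16, -1))))) = Add(-8064, Add(-16, Rational(8, 3), Mul(Rational(4, 3), Mul(-1, Rational(1, 16))))) = Add(-8064, Add(-16, Rational(8, 3), Mul(Rational(4, 3), Rational(-1, 16)))) = Add(-8064, Add(-16, Rational(8, 3), Rational(-1, 12))) = Add(-8064, Rational(-161, 12)) = Rational(-96929, 12)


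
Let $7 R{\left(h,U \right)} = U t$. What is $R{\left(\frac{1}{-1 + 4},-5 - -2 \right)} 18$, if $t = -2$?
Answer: $\frac{108}{7} \approx 15.429$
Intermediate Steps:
$R{\left(h,U \right)} = - \frac{2 U}{7}$ ($R{\left(h,U \right)} = \frac{U \left(-2\right)}{7} = \frac{\left(-2\right) U}{7} = - \frac{2 U}{7}$)
$R{\left(\frac{1}{-1 + 4},-5 - -2 \right)} 18 = - \frac{2 \left(-5 - -2\right)}{7} \cdot 18 = - \frac{2 \left(-5 + 2\right)}{7} \cdot 18 = \left(- \frac{2}{7}\right) \left(-3\right) 18 = \frac{6}{7} \cdot 18 = \frac{108}{7}$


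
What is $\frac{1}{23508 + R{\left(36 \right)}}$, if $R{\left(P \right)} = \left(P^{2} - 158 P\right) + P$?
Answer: $\frac{1}{19152} \approx 5.2214 \cdot 10^{-5}$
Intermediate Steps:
$R{\left(P \right)} = P^{2} - 157 P$
$\frac{1}{23508 + R{\left(36 \right)}} = \frac{1}{23508 + 36 \left(-157 + 36\right)} = \frac{1}{23508 + 36 \left(-121\right)} = \frac{1}{23508 - 4356} = \frac{1}{19152}$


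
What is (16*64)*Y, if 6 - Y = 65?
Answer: -60416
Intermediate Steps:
Y = -59 (Y = 6 - 1*65 = 6 - 65 = -59)
(16*64)*Y = (16*64)*(-59) = 1024*(-59) = -60416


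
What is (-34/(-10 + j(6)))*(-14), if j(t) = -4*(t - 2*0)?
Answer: -14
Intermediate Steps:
j(t) = -4*t (j(t) = -4*(t + 0) = -4*t)
(-34/(-10 + j(6)))*(-14) = (-34/(-10 - 4*6))*(-14) = (-34/(-10 - 24))*(-14) = (-34/(-34))*(-14) = -1/34*(-34)*(-14) = 1*(-14) = -14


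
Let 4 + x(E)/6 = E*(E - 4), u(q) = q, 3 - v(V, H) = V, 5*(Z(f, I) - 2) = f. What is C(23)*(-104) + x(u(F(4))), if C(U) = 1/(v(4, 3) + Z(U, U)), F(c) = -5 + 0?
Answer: 1592/7 ≈ 227.43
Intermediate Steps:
Z(f, I) = 2 + f/5
F(c) = -5
v(V, H) = 3 - V
C(U) = 1/(1 + U/5) (C(U) = 1/((3 - 1*4) + (2 + U/5)) = 1/((3 - 4) + (2 + U/5)) = 1/(-1 + (2 + U/5)) = 1/(1 + U/5))
x(E) = -24 + 6*E*(-4 + E) (x(E) = -24 + 6*(E*(E - 4)) = -24 + 6*(E*(-4 + E)) = -24 + 6*E*(-4 + E))
C(23)*(-104) + x(u(F(4))) = (5/(5 + 23))*(-104) + (-24 - 24*(-5) + 6*(-5)**2) = (5/28)*(-104) + (-24 + 120 + 6*25) = (5*(1/28))*(-104) + (-24 + 120 + 150) = (5/28)*(-104) + 246 = -130/7 + 246 = 1592/7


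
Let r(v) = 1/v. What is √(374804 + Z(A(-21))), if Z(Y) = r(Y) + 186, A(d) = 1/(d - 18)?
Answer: √374951 ≈ 612.33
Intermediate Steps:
A(d) = 1/(-18 + d)
Z(Y) = 186 + 1/Y (Z(Y) = 1/Y + 186 = 186 + 1/Y)
√(374804 + Z(A(-21))) = √(374804 + (186 + 1/(1/(-18 - 21)))) = √(374804 + (186 + 1/(1/(-39)))) = √(374804 + (186 + 1/(-1/39))) = √(374804 + (186 - 39)) = √(374804 + 147) = √374951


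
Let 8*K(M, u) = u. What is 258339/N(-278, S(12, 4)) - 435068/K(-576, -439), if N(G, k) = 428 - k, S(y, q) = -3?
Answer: 1613525285/189209 ≈ 8527.7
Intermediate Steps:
K(M, u) = u/8
258339/N(-278, S(12, 4)) - 435068/K(-576, -439) = 258339/(428 - 1*(-3)) - 435068/((⅛)*(-439)) = 258339/(428 + 3) - 435068/(-439/8) = 258339/431 - 435068*(-8/439) = 258339*(1/431) + 3480544/439 = 258339/431 + 3480544/439 = 1613525285/189209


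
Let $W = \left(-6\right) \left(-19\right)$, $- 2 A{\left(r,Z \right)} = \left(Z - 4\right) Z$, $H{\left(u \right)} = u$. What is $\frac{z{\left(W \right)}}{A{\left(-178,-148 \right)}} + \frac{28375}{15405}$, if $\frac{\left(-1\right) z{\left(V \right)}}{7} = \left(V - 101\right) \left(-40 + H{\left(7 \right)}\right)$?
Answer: $\frac{54580157}{34655088} \approx 1.575$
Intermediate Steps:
$A{\left(r,Z \right)} = - \frac{Z \left(-4 + Z\right)}{2}$ ($A{\left(r,Z \right)} = - \frac{\left(Z - 4\right) Z}{2} = - \frac{\left(-4 + Z\right) Z}{2} = - \frac{Z \left(-4 + Z\right)}{2}$)
$W = 114$
$z{\left(V \right)} = -23331 + 231 V$ ($z{\left(V \right)} = - 7 \left(V - 101\right) \left(-40 + 7\right) = - 7 \left(-101 + V\right) \left(-33\right) = - 7 \left(3333 - 33 V\right) = -23331 + 231 V$)
$\frac{z{\left(W \right)}}{A{\left(-178,-148 \right)}} + \frac{28375}{15405} = \frac{-23331 + 231 \cdot 114}{\frac{1}{2} \left(-148\right) \left(4 - -148\right)} + \frac{28375}{15405} = \frac{-23331 + 26334}{\frac{1}{2} \left(-148\right) \left(4 + 148\right)} + 28375 \cdot \frac{1}{15405} = \frac{3003}{\frac{1}{2} \left(-148\right) 152} + \frac{5675}{3081} = \frac{3003}{-11248} + \frac{5675}{3081} = 3003 \left(- \frac{1}{11248}\right) + \frac{5675}{3081} = - \frac{3003}{11248} + \frac{5675}{3081} = \frac{54580157}{34655088}$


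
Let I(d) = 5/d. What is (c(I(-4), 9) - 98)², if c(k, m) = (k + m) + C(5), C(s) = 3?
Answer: 121801/16 ≈ 7612.6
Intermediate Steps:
c(k, m) = 3 + k + m (c(k, m) = (k + m) + 3 = 3 + k + m)
(c(I(-4), 9) - 98)² = ((3 + 5/(-4) + 9) - 98)² = ((3 + 5*(-¼) + 9) - 98)² = ((3 - 5/4 + 9) - 98)² = (43/4 - 98)² = (-349/4)² = 121801/16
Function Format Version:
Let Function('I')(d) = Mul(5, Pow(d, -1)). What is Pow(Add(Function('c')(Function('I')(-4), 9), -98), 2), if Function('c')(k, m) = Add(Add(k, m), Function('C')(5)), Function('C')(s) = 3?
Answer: Rational(121801, 16) ≈ 7612.6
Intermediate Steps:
Function('c')(k, m) = Add(3, k, m) (Function('c')(k, m) = Add(Add(k, m), 3) = Add(3, k, m))
Pow(Add(Function('c')(Function('I')(-4), 9), -98), 2) = Pow(Add(Add(3, Mul(5, Pow(-4, -1)), 9), -98), 2) = Pow(Add(Add(3, Mul(5, Rational(-1, 4)), 9), -98), 2) = Pow(Add(Add(3, Rational(-5, 4), 9), -98), 2) = Pow(Add(Rational(43, 4), -98), 2) = Pow(Rational(-349, 4), 2) = Rational(121801, 16)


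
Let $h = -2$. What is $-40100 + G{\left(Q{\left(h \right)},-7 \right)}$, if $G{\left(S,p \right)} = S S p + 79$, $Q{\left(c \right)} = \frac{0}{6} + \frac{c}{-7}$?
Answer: $- \frac{280151}{7} \approx -40022.0$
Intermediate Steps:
$Q{\left(c \right)} = - \frac{c}{7}$ ($Q{\left(c \right)} = 0 \cdot \frac{1}{6} + c \left(- \frac{1}{7}\right) = 0 - \frac{c}{7} = - \frac{c}{7}$)
$G{\left(S,p \right)} = 79 + p S^{2}$ ($G{\left(S,p \right)} = S^{2} p + 79 = p S^{2} + 79 = 79 + p S^{2}$)
$-40100 + G{\left(Q{\left(h \right)},-7 \right)} = -40100 + \left(79 - 7 \left(\left(- \frac{1}{7}\right) \left(-2\right)\right)^{2}\right) = -40100 + \left(79 - 7 \left(\frac{2}{7}\right)^{2}\right) = -40100 + \left(79 - \frac{4}{7}\right) = -40100 + \frac{549}{7} = - \frac{280151}{7}$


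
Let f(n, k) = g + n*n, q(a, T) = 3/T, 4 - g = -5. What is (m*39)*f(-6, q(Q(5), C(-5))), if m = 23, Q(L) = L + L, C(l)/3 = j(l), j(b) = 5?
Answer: 40365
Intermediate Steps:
C(l) = 15 (C(l) = 3*5 = 15)
g = 9 (g = 4 - 1*(-5) = 4 + 5 = 9)
Q(L) = 2*L
f(n, k) = 9 + n² (f(n, k) = 9 + n*n = 9 + n²)
(m*39)*f(-6, q(Q(5), C(-5))) = (23*39)*(9 + (-6)²) = 897*(9 + 36) = 897*45 = 40365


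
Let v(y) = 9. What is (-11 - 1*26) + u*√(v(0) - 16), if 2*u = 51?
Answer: -37 + 51*I*√7/2 ≈ -37.0 + 67.467*I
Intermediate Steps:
u = 51/2 (u = (½)*51 = 51/2 ≈ 25.500)
(-11 - 1*26) + u*√(v(0) - 16) = (-11 - 1*26) + 51*√(9 - 16)/2 = (-11 - 26) + 51*√(-7)/2 = -37 + 51*(I*√7)/2 = -37 + 51*I*√7/2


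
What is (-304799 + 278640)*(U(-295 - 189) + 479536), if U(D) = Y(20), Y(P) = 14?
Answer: -12544548450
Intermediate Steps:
U(D) = 14
(-304799 + 278640)*(U(-295 - 189) + 479536) = (-304799 + 278640)*(14 + 479536) = -26159*479550 = -12544548450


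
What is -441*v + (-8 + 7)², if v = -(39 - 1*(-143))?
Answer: 80263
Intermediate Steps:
v = -182 (v = -(39 + 143) = -1*182 = -182)
-441*v + (-8 + 7)² = -441*(-182) + (-8 + 7)² = 80262 + (-1)² = 80262 + 1 = 80263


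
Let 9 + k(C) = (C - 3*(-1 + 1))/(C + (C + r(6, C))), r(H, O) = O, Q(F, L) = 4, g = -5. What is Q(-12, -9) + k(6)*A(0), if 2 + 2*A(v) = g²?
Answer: -287/3 ≈ -95.667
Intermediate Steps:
A(v) = 23/2 (A(v) = -1 + (½)*(-5)² = -1 + (½)*25 = -1 + 25/2 = 23/2)
k(C) = -26/3 (k(C) = -9 + (C - 3*(-1 + 1))/(C + (C + C)) = -9 + (C - 3*0)/(C + 2*C) = -9 + (C + 0)/((3*C)) = -9 + C*(1/(3*C)) = -9 + ⅓ = -26/3)
Q(-12, -9) + k(6)*A(0) = 4 - 26/3*23/2 = 4 - 299/3 = -287/3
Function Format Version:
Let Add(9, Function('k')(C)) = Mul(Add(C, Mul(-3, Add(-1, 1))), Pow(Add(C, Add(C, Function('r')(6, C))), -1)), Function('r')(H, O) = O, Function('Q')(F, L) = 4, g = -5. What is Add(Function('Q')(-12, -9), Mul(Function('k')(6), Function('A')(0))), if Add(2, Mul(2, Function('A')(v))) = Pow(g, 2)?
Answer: Rational(-287, 3) ≈ -95.667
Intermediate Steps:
Function('A')(v) = Rational(23, 2) (Function('A')(v) = Add(-1, Mul(Rational(1, 2), Pow(-5, 2))) = Add(-1, Mul(Rational(1, 2), 25)) = Add(-1, Rational(25, 2)) = Rational(23, 2))
Function('k')(C) = Rational(-26, 3) (Function('k')(C) = Add(-9, Mul(Add(C, Mul(-3, Add(-1, 1))), Pow(Add(C, Add(C, C)), -1))) = Add(-9, Mul(Add(C, Mul(-3, 0)), Pow(Add(C, Mul(2, C)), -1))) = Add(-9, Mul(Add(C, 0), Pow(Mul(3, C), -1))) = Add(-9, Mul(C, Mul(Rational(1, 3), Pow(C, -1)))) = Add(-9, Rational(1, 3)) = Rational(-26, 3))
Add(Function('Q')(-12, -9), Mul(Function('k')(6), Function('A')(0))) = Add(4, Mul(Rational(-26, 3), Rational(23, 2))) = Add(4, Rational(-299, 3)) = Rational(-287, 3)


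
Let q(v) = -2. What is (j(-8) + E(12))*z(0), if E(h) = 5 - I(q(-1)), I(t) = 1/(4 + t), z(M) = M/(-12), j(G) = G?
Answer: 0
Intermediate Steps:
z(M) = -M/12 (z(M) = M*(-1/12) = -M/12)
E(h) = 9/2 (E(h) = 5 - 1/(4 - 2) = 5 - 1/2 = 5 - 1*½ = 5 - ½ = 9/2)
(j(-8) + E(12))*z(0) = (-8 + 9/2)*(-1/12*0) = -7/2*0 = 0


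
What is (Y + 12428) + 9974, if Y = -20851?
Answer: 1551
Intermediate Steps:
(Y + 12428) + 9974 = (-20851 + 12428) + 9974 = -8423 + 9974 = 1551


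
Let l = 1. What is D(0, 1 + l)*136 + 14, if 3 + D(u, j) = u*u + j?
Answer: -122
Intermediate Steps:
D(u, j) = -3 + j + u² (D(u, j) = -3 + (u*u + j) = -3 + (u² + j) = -3 + (j + u²) = -3 + j + u²)
D(0, 1 + l)*136 + 14 = (-3 + (1 + 1) + 0²)*136 + 14 = (-3 + 2 + 0)*136 + 14 = -1*136 + 14 = -136 + 14 = -122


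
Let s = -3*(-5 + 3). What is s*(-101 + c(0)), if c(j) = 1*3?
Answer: -588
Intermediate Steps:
c(j) = 3
s = 6 (s = -3*(-2) = 6)
s*(-101 + c(0)) = 6*(-101 + 3) = 6*(-98) = -588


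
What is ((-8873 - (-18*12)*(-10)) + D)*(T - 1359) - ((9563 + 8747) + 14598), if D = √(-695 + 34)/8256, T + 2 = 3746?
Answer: -26346613 + 795*I*√661/2752 ≈ -2.6347e+7 + 7.4271*I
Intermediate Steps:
T = 3744 (T = -2 + 3746 = 3744)
D = I*√661/8256 (D = √(-661)*(1/8256) = (I*√661)*(1/8256) = I*√661/8256 ≈ 0.0031141*I)
((-8873 - (-18*12)*(-10)) + D)*(T - 1359) - ((9563 + 8747) + 14598) = ((-8873 - (-18*12)*(-10)) + I*√661/8256)*(3744 - 1359) - ((9563 + 8747) + 14598) = ((-8873 - (-216)*(-10)) + I*√661/8256)*2385 - (18310 + 14598) = ((-8873 - 1*2160) + I*√661/8256)*2385 - 1*32908 = ((-8873 - 2160) + I*√661/8256)*2385 - 32908 = (-11033 + I*√661/8256)*2385 - 32908 = (-26313705 + 795*I*√661/2752) - 32908 = -26346613 + 795*I*√661/2752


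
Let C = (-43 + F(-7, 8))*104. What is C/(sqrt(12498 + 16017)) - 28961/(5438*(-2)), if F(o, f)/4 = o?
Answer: 28961/10876 - 7384*sqrt(28515)/28515 ≈ -41.065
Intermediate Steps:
F(o, f) = 4*o
C = -7384 (C = (-43 + 4*(-7))*104 = (-43 - 28)*104 = -71*104 = -7384)
C/(sqrt(12498 + 16017)) - 28961/(5438*(-2)) = -7384/sqrt(12498 + 16017) - 28961/(5438*(-2)) = -7384*sqrt(28515)/28515 - 28961/(-10876) = -7384*sqrt(28515)/28515 - 28961*(-1/10876) = -7384*sqrt(28515)/28515 + 28961/10876 = 28961/10876 - 7384*sqrt(28515)/28515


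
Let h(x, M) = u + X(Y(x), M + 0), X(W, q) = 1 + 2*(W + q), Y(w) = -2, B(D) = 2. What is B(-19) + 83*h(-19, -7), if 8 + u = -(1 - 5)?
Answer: -1741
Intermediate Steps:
X(W, q) = 1 + 2*W + 2*q (X(W, q) = 1 + (2*W + 2*q) = 1 + 2*W + 2*q)
u = -4 (u = -8 - (1 - 5) = -8 - 1*(-4) = -8 + 4 = -4)
h(x, M) = -7 + 2*M (h(x, M) = -4 + (1 + 2*(-2) + 2*(M + 0)) = -4 + (1 - 4 + 2*M) = -4 + (-3 + 2*M) = -7 + 2*M)
B(-19) + 83*h(-19, -7) = 2 + 83*(-7 + 2*(-7)) = 2 + 83*(-7 - 14) = 2 + 83*(-21) = 2 - 1743 = -1741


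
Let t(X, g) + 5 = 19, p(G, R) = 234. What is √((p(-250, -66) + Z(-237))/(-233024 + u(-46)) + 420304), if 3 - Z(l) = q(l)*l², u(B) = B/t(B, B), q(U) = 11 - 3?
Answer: √1118343319468299979/1631191 ≈ 648.31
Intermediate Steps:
q(U) = 8
t(X, g) = 14 (t(X, g) = -5 + 19 = 14)
u(B) = B/14
Z(l) = 3 - 8*l²
√((p(-250, -66) + Z(-237))/(-233024 + u(-46)) + 420304) = √((234 + (3 - 8*(-237)²))/(-233024 + (1/14)*(-46)) + 420304) = √((234 + (3 - 8*56169))/(-233024 - 23/7) + 420304) = √((234 + (3 - 449352))/(-1631191/7) + 420304) = √((234 - 449349)*(-7/1631191) + 420304) = √(-449115*(-7/1631191) + 420304) = √(3143805/1631191 + 420304) = √(685599245869/1631191) = √1118343319468299979/1631191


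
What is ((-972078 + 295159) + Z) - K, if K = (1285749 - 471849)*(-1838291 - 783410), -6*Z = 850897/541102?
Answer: 6927626422300867475/3246612 ≈ 2.1338e+12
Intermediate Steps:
Z = -850897/3246612 (Z = -850897/(6*541102) = -1/6*850897/541102 = -850897/3246612 ≈ -0.26209)
K = -2133802443900 (K = 813900*(-2621701) = -2133802443900)
((-972078 + 295159) + Z) - K = ((-972078 + 295159) - 850897/3246612) - 1*(-2133802443900) = (-676919 - 850897/3246612) + 2133802443900 = -2197694199325/3246612 + 2133802443900 = 6927626422300867475/3246612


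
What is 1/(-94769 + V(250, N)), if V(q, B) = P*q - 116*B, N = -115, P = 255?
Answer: -1/17679 ≈ -5.6564e-5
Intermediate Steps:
V(q, B) = -116*B + 255*q (V(q, B) = 255*q - 116*B = -116*B + 255*q)
1/(-94769 + V(250, N)) = 1/(-94769 + (-116*(-115) + 255*250)) = 1/(-94769 + (13340 + 63750)) = 1/(-94769 + 77090) = 1/(-17679) = -1/17679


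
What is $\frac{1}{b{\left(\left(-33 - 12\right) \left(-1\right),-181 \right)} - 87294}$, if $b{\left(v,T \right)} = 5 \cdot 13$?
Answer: $- \frac{1}{87229} \approx -1.1464 \cdot 10^{-5}$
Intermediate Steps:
$b{\left(v,T \right)} = 65$
$\frac{1}{b{\left(\left(-33 - 12\right) \left(-1\right),-181 \right)} - 87294} = \frac{1}{65 - 87294} = \frac{1}{-87229} = - \frac{1}{87229}$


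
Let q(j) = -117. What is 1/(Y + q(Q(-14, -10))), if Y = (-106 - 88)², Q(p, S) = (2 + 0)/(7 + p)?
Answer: 1/37519 ≈ 2.6653e-5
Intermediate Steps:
Q(p, S) = 2/(7 + p)
Y = 37636 (Y = (-194)² = 37636)
1/(Y + q(Q(-14, -10))) = 1/(37636 - 117) = 1/37519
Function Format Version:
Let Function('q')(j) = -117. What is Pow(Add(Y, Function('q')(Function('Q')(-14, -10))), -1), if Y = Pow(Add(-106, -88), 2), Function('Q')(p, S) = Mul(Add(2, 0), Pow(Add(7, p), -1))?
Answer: Rational(1, 37519) ≈ 2.6653e-5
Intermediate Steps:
Function('Q')(p, S) = Mul(2, Pow(Add(7, p), -1))
Y = 37636 (Y = Pow(-194, 2) = 37636)
Pow(Add(Y, Function('q')(Function('Q')(-14, -10))), -1) = Pow(Add(37636, -117), -1) = Pow(37519, -1) = Rational(1, 37519)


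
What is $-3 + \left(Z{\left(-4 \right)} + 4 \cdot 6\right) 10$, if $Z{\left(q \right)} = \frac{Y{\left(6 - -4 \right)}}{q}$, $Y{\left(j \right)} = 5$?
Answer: $\frac{449}{2} \approx 224.5$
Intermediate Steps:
$Z{\left(q \right)} = \frac{5}{q}$
$-3 + \left(Z{\left(-4 \right)} + 4 \cdot 6\right) 10 = -3 + \left(\frac{5}{-4} + 4 \cdot 6\right) 10 = -3 + \left(5 \left(- \frac{1}{4}\right) + 24\right) 10 = -3 + \left(- \frac{5}{4} + 24\right) 10 = -3 + \frac{91}{4} \cdot 10 = -3 + \frac{455}{2} = \frac{449}{2}$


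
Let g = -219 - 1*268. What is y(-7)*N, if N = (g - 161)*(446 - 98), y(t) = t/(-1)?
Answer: -1578528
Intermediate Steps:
g = -487 (g = -219 - 268 = -487)
y(t) = -t (y(t) = t*(-1) = -t)
N = -225504 (N = (-487 - 161)*(446 - 98) = -648*348 = -225504)
y(-7)*N = -1*(-7)*(-225504) = 7*(-225504) = -1578528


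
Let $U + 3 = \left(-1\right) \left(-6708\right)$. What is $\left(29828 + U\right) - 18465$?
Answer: $18068$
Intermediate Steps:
$U = 6705$ ($U = -3 - -6708 = -3 + 6708 = 6705$)
$\left(29828 + U\right) - 18465 = \left(29828 + 6705\right) - 18465 = 36533 - 18465 = 18068$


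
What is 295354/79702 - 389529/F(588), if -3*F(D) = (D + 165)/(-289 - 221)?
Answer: -7916754224363/10002601 ≈ -7.9147e+5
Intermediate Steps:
F(D) = 11/102 + D/1530 (F(D) = -(D + 165)/(3*(-289 - 221)) = -(165 + D)/(3*(-510)) = -(165 + D)*(-1)/(3*510) = -(-11/34 - D/510)/3 = 11/102 + D/1530)
295354/79702 - 389529/F(588) = 295354/79702 - 389529/(11/102 + (1/1530)*588) = 295354*(1/79702) - 389529/(11/102 + 98/255) = 147677/39851 - 389529/251/510 = 147677/39851 - 389529*510/251 = 147677/39851 - 198659790/251 = -7916754224363/10002601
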